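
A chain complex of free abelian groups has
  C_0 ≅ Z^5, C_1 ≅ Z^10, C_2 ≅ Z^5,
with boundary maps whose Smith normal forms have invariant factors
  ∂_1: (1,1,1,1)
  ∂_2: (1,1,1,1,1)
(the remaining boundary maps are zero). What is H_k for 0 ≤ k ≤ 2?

H_0: b_0 = 5 − 0 − 4 = 1; torsion from ∂_1 factors > 1: none. So H_0 ≅ Z.
H_1: b_1 = 10 − 4 − 5 = 1; torsion from ∂_2 factors > 1: none. So H_1 ≅ Z.
H_2: b_2 = 5 − 5 − 0 = 0; torsion from ∂_3 factors > 1: none. So H_2 ≅ 0.

H_0 ≅ Z,  H_1 ≅ Z,  H_2 = 0.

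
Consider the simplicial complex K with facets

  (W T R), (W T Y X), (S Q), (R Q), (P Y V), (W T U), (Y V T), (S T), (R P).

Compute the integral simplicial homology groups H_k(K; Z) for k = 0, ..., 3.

H_0 ≅ Z,  H_1 ≅ Z^2,  H_2 = 0,  H_3 = 0.

Order the vertices as P < Q < R < S < T < U < V < W < X < Y. Listing each simplex with vertices in this order, K has dimension 3 with simplices:

  0-simplices (10): P, Q, R, S, T, U, V, W, X, Y
  1-simplices (18): PR, PV, PY, QR, QS, RT, RW, ST, TU, TV, TW, TX, TY, UW, VY, WX, WY, XY
  2-simplices (8): PVY, RTW, TUW, TVY, TWX, TWY, TXY, WXY
  3-simplices (1): TWXY

Hence C_0 ≅ Z^10, C_1 ≅ Z^18, C_2 ≅ Z^8, C_3 ≅ Z^1.

∂_1: C_1 → C_0 sends each edge [p,q] (with p < q) to q − p. For instance
  ∂QR = R − Q.
This gives a 10×18 integer matrix of rank 9; reducing to Smith normal form yields diagonal entries (1,1,1,1,1,1,1,1,1).

Boundary ∂_2: C_2 → C_1 sends each 2-simplex [p,q,r] to [q,r] − [p,r] + [p,q]. For instance
  ∂TXY = XY − TY + TX,
  ∂WXY = XY − WY + WX.
This gives a 18×8 integer matrix of rank 7; reducing to Smith normal form yields diagonal entries (1,1,1,1,1,1,1).

The boundary map ∂_3: C_3 → C_2 sends each 3-simplex σ to the alternating sum Σ_i (−1)^i (σ with its i-th vertex removed). For instance
  ∂TWXY = WXY − TXY + TWY − TWX.
As a 8×1 matrix over Z this has rank 1, with invariant factors (1).

Reading off H_k = ker ∂_k / im ∂_{k+1}:

  H_0: rank C_0 − rank ∂_1 = 10 − 9 = 1, and the invariant factors of ∂_1 are all 1, so H_0 ≅ Z.
  H_1: rank ker ∂_1 − rank ∂_2 = (18 − 9) − 7 = 2, and the invariant factors of ∂_2 are all 1, so H_1 ≅ Z^2.
  H_2: rank ker ∂_2 − rank ∂_3 = (8 − 7) − 1 = 0, and the invariant factors of ∂_3 are all 1, so H_2 ≅ 0.
  H_3: rank ker ∂_3 − rank ∂_4 = (1 − 1) − 0 = 0, and there is no ∂_4, so H_3 ≅ 0.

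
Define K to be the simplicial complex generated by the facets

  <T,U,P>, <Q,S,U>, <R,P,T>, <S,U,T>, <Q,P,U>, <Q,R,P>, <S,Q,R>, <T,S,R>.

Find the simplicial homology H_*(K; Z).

H_0 = Z,  H_1 = 0,  H_2 = Z.

We work with the vertex ordering P < Q < R < S < T < U. The simplices of K, each written with vertices in increasing order, are:

  0-simplices (6): P, Q, R, S, T, U
  1-simplices (12): PQ, PR, PT, PU, QR, QS, QU, RS, RT, ST, SU, TU
  2-simplices (8): PQR, PQU, PRT, PTU, QRS, QSU, RST, STU

Hence C_0 ≅ Z^6, C_1 ≅ Z^12, C_2 ≅ Z^8.

The boundary map ∂_1: C_1 → C_0 sends each edge [p,q] (with p < q) to q − p. For instance
  ∂RS = S − R.
As a 6×12 matrix over Z this has rank 5, with invariant factors (1,1,1,1,1).

∂_2: C_2 → C_1 maps a triangle to the signed sum of its edges. For instance
  ∂QSU = SU − QU + QS,
  ∂PRT = RT − PT + PR.
As a 12×8 matrix over Z this has rank 7, with invariant factors (1,1,1,1,1,1,1).

Computing H_k = (kernel of ∂_k) / (image of ∂_{k+1}):

  H_0: rank C_0 − rank ∂_1 = 6 − 5 = 1, and the invariant factors of ∂_1 are all 1, so H_0 ≅ Z.
  H_1: rank ker ∂_1 − rank ∂_2 = (12 − 5) − 7 = 0, and the invariant factors of ∂_2 are all 1, so H_1 ≅ 0.
  H_2: rank ker ∂_2 − rank ∂_3 = (8 − 7) − 0 = 1, and there is no ∂_3, so H_2 ≅ Z.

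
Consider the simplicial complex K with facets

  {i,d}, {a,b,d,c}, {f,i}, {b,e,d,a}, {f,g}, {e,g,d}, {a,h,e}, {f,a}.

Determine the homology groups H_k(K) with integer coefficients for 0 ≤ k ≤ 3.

Fix the vertex order a < b < c < d < e < f < g < h < i and write every simplex with vertices in increasing order. Then dim K = 3 and the simplices of K are:

  0-simplices (9): a, b, c, d, e, f, g, h, i
  1-simplices (17): ab, ac, ad, ae, af, ah, bc, bd, be, cd, de, dg, di, eg, eh, fg, fi
  2-simplices (9): abc, abd, abe, acd, ade, aeh, bcd, bde, deg
  3-simplices (2): abcd, abde

Hence C_0 ≅ Z^9, C_1 ≅ Z^17, C_2 ≅ Z^9, C_3 ≅ Z^2.

Boundary ∂_1: C_1 → C_0 is given by ∂[p,q] = [q] − [p].
The 9×17 boundary matrix has rank 8 and Smith normal form diag(1,1,1,1,1,1,1,1).

Boundary ∂_2: C_2 → C_1 maps a triangle to the signed sum of its edges. For instance
  ∂abc = bc − ac + ab,
  ∂abd = bd − ad + ab.
The resulting 17×9 matrix has rank 7, and its Smith normal form has invariant factors (1,1,1,1,1,1,1).

The boundary map ∂_3: C_3 → C_2 sends each 3-simplex σ to the alternating sum Σ_i (−1)^i (σ with its i-th vertex removed). For instance
  ∂abcd = bcd − acd + abd − abc,
  ∂abde = bde − ade + abe − abd.
This gives a 9×2 integer matrix of rank 2; reducing to Smith normal form yields diagonal entries (1,1).

Reading off H_k = ker ∂_k / im ∂_{k+1}:

  H_0: rank C_0 − rank ∂_1 = 9 − 8 = 1, and the invariant factors of ∂_1 are all 1, so H_0 ≅ Z.
  H_1: rank ker ∂_1 − rank ∂_2 = (17 − 8) − 7 = 2, and the invariant factors of ∂_2 are all 1, so H_1 ≅ Z^2.
  H_2: rank ker ∂_2 − rank ∂_3 = (9 − 7) − 2 = 0, and the invariant factors of ∂_3 are all 1, so H_2 ≅ 0.
  H_3: rank ker ∂_3 − rank ∂_4 = (2 − 2) − 0 = 0, and there is no ∂_4, so H_3 ≅ 0.

H_0 = Z,  H_1 = Z^2,  H_2 = 0,  H_3 = 0.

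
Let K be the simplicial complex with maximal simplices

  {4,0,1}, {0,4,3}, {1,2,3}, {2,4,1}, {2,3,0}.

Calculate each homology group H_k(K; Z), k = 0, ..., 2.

H_0 ≅ Z,  H_1 ≅ Z,  H_2 = 0.

Take the total order 0 < 1 < 2 < 3 < 4 on the vertex set. Then K (dimension 2) consists of the simplices:

  0-simplices (5): [0], [1], [2], [3], [4]
  1-simplices (10): [0,1], [0,2], [0,3], [0,4], [1,2], [1,3], [1,4], [2,3], [2,4], [3,4]
  2-simplices (5): [0,1,4], [0,2,3], [0,3,4], [1,2,3], [1,2,4]

so the chain groups are C_0 ≅ Z^5, C_1 ≅ Z^10, C_2 ≅ Z^5.

∂_1: C_1 → C_0 maps an edge to its endpoints' difference, ∂[p,q] = q − p. For instance
  ∂[1,3] = [3] − [1].
The 5×10 boundary matrix has rank 4 and Smith normal form diag(1,1,1,1).

∂_2: C_2 → C_1 maps a triangle to the signed sum of its edges. For instance
  ∂[0,2,3] = [2,3] − [0,3] + [0,2],
  ∂[1,2,4] = [2,4] − [1,4] + [1,2].
As a 10×5 matrix over Z this has rank 5, with invariant factors (1,1,1,1,1).

From H_k ≅ ker(∂_k) / im(∂_{k+1}) we obtain:

  H_0: rank C_0 − rank ∂_1 = 5 − 4 = 1, and the invariant factors of ∂_1 are all 1, so H_0 = Z.
  H_1: rank ker ∂_1 − rank ∂_2 = (10 − 4) − 5 = 1, and the invariant factors of ∂_2 are all 1, so H_1 = Z.
  H_2: rank ker ∂_2 − rank ∂_3 = (5 − 5) − 0 = 0, and there is no ∂_3, so H_2 = 0.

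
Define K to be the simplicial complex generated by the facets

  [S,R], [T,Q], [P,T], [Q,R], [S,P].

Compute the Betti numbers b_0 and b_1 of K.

b_0 = 1, b_1 = 1.

Fix the vertex order P < Q < R < S < T and write every simplex with vertices in increasing order. Then dim K = 1 and the simplices of K are:

  0-simplices (5): P, Q, R, S, T
  1-simplices (5): PS, PT, QR, QT, RS

Hence C_0 ≅ Z^5, C_1 ≅ Z^5.

∂_1: C_1 → C_0 is given by ∂[p,q] = [q] − [p]. For instance
  ∂PT = T − P.
The resulting 5×5 matrix has rank 4, and its Smith normal form has invariant factors (1,1,1,1).

Reading off H_k = ker ∂_k / im ∂_{k+1}:

  H_0: rank C_0 − rank ∂_1 = 5 − 4 = 1, and the invariant factors of ∂_1 are all 1, so H_0 ≅ Z.
  H_1: rank ker ∂_1 − rank ∂_2 = (5 − 4) − 0 = 1, and there is no ∂_2, so H_1 ≅ Z.

Hence the Betti numbers are b_0 = 1, b_1 = 1.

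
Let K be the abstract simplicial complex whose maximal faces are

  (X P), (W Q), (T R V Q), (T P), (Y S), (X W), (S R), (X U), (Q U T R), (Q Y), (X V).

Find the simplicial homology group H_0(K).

K has 10 vertices, 18 edges, 7 triangles, 2 3-simplices.
rank ∂_0 = 0, rank ∂_1 = 9 ⇒ b_0 = 10 − 0 − 9 = 1; all invariant factors of ∂_1 are 1 so no torsion. So H_0 ≅ Z.

H_0 ≅ Z.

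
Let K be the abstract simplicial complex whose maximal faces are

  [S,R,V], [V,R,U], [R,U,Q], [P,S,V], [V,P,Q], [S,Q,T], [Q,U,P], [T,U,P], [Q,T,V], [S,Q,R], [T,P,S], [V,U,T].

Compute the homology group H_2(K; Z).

Order the vertices as P < Q < R < S < T < U < V. Listing each simplex with vertices in this order, K has dimension 2 with simplices:

  0-simplices (7): P, Q, R, S, T, U, V
  1-simplices (18): PQ, PS, PT, PU, PV, QR, QS, QT, QU, QV, RS, RU, RV, ST, SV, TU, TV, UV
  2-simplices (12): PQU, PQV, PST, PSV, PTU, QRS, QRU, QST, QTV, RSV, RUV, TUV

so the chain groups are C_0 ≅ Z^7, C_1 ≅ Z^18, C_2 ≅ Z^12.

The boundary map ∂_1: C_1 → C_0 maps an edge to its endpoints' difference, ∂[p,q] = q − p.
The 7×18 boundary matrix has rank 6 and Smith normal form diag(1,1,1,1,1,1).

The boundary map ∂_2: C_2 → C_1 sends each 2-simplex [p,q,r] to [q,r] − [p,r] + [p,q]. For instance
  ∂PTU = TU − PU + PT,
  ∂QTV = TV − QV + QT.
This gives a 18×12 integer matrix of rank 12; reducing to Smith normal form yields diagonal entries (1,1,1,1,1,1,1,1,1,1,1,2).

Now H_k = ker ∂_k / im ∂_{k+1}, so:

  H_2: rank ker ∂_2 − rank ∂_3 = (12 − 12) − 0 = 0, and there is no ∂_3, so H_2 = 0.

H_2 ≅ 0.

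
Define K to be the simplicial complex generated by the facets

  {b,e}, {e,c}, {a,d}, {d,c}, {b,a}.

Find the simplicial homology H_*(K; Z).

H_0 = Z,  H_1 = Z.

Fix the vertex order a < b < c < d < e and write every simplex with vertices in increasing order. Then dim K = 1 and the simplices of K are:

  0-simplices (5): a, b, c, d, e
  1-simplices (5): ab, ad, be, cd, ce

giving chain groups C_0 ≅ Z^5, C_1 ≅ Z^5.

Boundary ∂_1: C_1 → C_0 is given by ∂[p,q] = [q] − [p]. For instance
  ∂be = e − b.
The resulting 5×5 matrix has rank 4, and its Smith normal form has invariant factors (1,1,1,1).

From H_k ≅ ker(∂_k) / im(∂_{k+1}) we obtain:

  H_0: rank C_0 − rank ∂_1 = 5 − 4 = 1, and the invariant factors of ∂_1 are all 1, so H_0 ≅ Z.
  H_1: rank ker ∂_1 − rank ∂_2 = (5 − 4) − 0 = 1, and there is no ∂_2, so H_1 ≅ Z.

As a check, the Euler characteristic is 5 − 5 = 0, which agrees with 1 − 1 = 0.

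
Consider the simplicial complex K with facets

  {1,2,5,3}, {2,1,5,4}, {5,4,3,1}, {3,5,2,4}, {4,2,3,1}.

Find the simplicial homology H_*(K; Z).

H_0 = Z,  H_1 = 0,  H_2 = 0,  H_3 = Z.

Fix the vertex order 1 < 2 < 3 < 4 < 5 and write every simplex with vertices in increasing order. Then dim K = 3 and the simplices of K are:

  0-simplices (5): [1], [2], [3], [4], [5]
  1-simplices (10): [1,2], [1,3], [1,4], [1,5], [2,3], [2,4], [2,5], [3,4], [3,5], [4,5]
  2-simplices (10): [1,2,3], [1,2,4], [1,2,5], [1,3,4], [1,3,5], [1,4,5], [2,3,4], [2,3,5], [2,4,5], [3,4,5]
  3-simplices (5): [1,2,3,4], [1,2,3,5], [1,2,4,5], [1,3,4,5], [2,3,4,5]

so the chain groups are C_0 ≅ Z^5, C_1 ≅ Z^10, C_2 ≅ Z^10, C_3 ≅ Z^5.

∂_1: C_1 → C_0 maps an edge to its endpoints' difference, ∂[p,q] = q − p. For instance
  ∂[1,5] = [5] − [1].
As a 5×10 matrix over Z this has rank 4, with invariant factors (1,1,1,1).

∂_2: C_2 → C_1 maps a triangle to the signed sum of its edges. For instance
  ∂[1,2,3] = [2,3] − [1,3] + [1,2],
  ∂[1,2,4] = [2,4] − [1,4] + [1,2].
The resulting 10×10 matrix has rank 6, and its Smith normal form has invariant factors (1,1,1,1,1,1).

Boundary ∂_3: C_3 → C_2 sends each 3-simplex σ to the alternating sum Σ_i (−1)^i (σ with its i-th vertex removed). For instance
  ∂[1,2,4,5] = [2,4,5] − [1,4,5] + [1,2,5] − [1,2,4],
  ∂[1,2,3,5] = [2,3,5] − [1,3,5] + [1,2,5] − [1,2,3].
This gives a 10×5 integer matrix of rank 4; reducing to Smith normal form yields diagonal entries (1,1,1,1).

Reading off H_k = ker ∂_k / im ∂_{k+1}:

  H_0: rank C_0 − rank ∂_1 = 5 − 4 = 1, and the invariant factors of ∂_1 are all 1, so H_0 = Z.
  H_1: rank ker ∂_1 − rank ∂_2 = (10 − 4) − 6 = 0, and the invariant factors of ∂_2 are all 1, so H_1 = 0.
  H_2: rank ker ∂_2 − rank ∂_3 = (10 − 6) − 4 = 0, and the invariant factors of ∂_3 are all 1, so H_2 = 0.
  H_3: rank ker ∂_3 − rank ∂_4 = (5 − 4) − 0 = 1, and there is no ∂_4, so H_3 = Z.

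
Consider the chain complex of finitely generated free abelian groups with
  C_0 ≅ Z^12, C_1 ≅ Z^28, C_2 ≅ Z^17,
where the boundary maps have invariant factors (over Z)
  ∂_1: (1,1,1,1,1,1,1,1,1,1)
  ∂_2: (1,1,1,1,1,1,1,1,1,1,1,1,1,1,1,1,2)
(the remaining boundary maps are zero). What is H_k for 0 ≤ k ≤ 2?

H_0: b_0 = 12 − 0 − 10 = 2; torsion from ∂_1 factors > 1: none. So H_0 = Z^2.
H_1: b_1 = 28 − 10 − 17 = 1; torsion from ∂_2 factors > 1: [2]. So H_1 = Z ⊕ Z/2.
H_2: b_2 = 17 − 17 − 0 = 0; torsion from ∂_3 factors > 1: none. So H_2 = 0.

H_0 = Z^2,  H_1 = Z ⊕ Z/2,  H_2 = 0.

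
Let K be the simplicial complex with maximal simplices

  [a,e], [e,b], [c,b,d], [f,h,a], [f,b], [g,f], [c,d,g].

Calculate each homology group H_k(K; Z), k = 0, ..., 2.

H_0 = Z,  H_1 = Z^2,  H_2 = 0.

K has 8 vertices, 12 edges, 3 triangles.
rank ∂_0 = 0, rank ∂_1 = 7 ⇒ b_0 = 8 − 0 − 7 = 1; all invariant factors of ∂_1 are 1 so no torsion. So H_0 = Z.
rank ∂_1 = 7, rank ∂_2 = 3 ⇒ b_1 = 12 − 7 − 3 = 2; all invariant factors of ∂_2 are 1 so no torsion. So H_1 = Z^2.
rank ∂_2 = 3, rank ∂_3 = 0 ⇒ b_2 = 3 − 3 − 0 = 0. So H_2 = 0.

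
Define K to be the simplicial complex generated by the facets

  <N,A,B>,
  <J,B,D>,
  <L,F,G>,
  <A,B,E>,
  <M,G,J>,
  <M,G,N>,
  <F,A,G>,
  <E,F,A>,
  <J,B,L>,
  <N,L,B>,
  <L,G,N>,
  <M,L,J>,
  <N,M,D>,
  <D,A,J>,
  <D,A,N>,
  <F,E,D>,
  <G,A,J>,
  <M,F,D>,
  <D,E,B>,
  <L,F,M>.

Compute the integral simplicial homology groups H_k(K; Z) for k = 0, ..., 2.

We work with the vertex ordering A < B < D < E < F < G < J < L < M < N. The simplices of K, each written with vertices in increasing order, are:

  0-simplices (10): A, B, D, E, F, G, J, L, M, N
  1-simplices (30): AB, AD, AE, AF, AG, AJ, AN, BD, BE, BJ, BL, BN, DE, DF, DJ, DM, DN, EF, FG, FL, FM, GJ, GL, GM, GN, JL, JM, LM, LN, MN
  2-simplices (20): ABE, ABN, ADJ, ADN, AEF, AFG, AGJ, BDE, BDJ, BJL, BLN, DEF, DFM, DMN, FGL, FLM, GJM, GLN, GMN, JLM

giving chain groups C_0 ≅ Z^10, C_1 ≅ Z^30, C_2 ≅ Z^20.

∂_1: C_1 → C_0 maps an edge to its endpoints' difference, ∂[p,q] = q − p.
As a 10×30 matrix over Z this has rank 9, with invariant factors (1,1,1,1,1,1,1,1,1).

The boundary map ∂_2: C_2 → C_1 sends each 2-simplex [p,q,r] to [q,r] − [p,r] + [p,q]. For instance
  ∂ADJ = DJ − AJ + AD,
  ∂AGJ = GJ − AJ + AG.
The resulting 30×20 matrix has rank 20, and its Smith normal form has invariant factors (1,1,1,1,1,1,1,1,1,1,1,1,1,1,1,1,1,1,1,2).

From H_k ≅ ker(∂_k) / im(∂_{k+1}) we obtain:

  H_0: rank C_0 − rank ∂_1 = 10 − 9 = 1, and the invariant factors of ∂_1 are all 1, so H_0 ≅ Z.
  H_1: rank ker ∂_1 − rank ∂_2 = (30 − 9) − 20 = 1, and ∂_2 has invariant factor 2 > 1, so H_1 ≅ Z ⊕ Z/2Z.
  H_2: rank ker ∂_2 − rank ∂_3 = (20 − 20) − 0 = 0, and there is no ∂_3, so H_2 ≅ 0.

H_0 = Z,  H_1 = Z ⊕ Z/2Z,  H_2 = 0.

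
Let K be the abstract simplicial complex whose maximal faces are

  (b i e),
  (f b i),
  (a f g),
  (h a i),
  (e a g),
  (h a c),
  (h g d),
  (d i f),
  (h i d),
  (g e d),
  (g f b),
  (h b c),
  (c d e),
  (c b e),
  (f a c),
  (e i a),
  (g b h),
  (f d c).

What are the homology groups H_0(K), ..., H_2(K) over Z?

Take the total order a < b < c < d < e < f < g < h < i on the vertex set. Then K (dimension 2) consists of the simplices:

  0-simplices (9): a, b, c, d, e, f, g, h, i
  1-simplices (27): ac, ae, af, ag, ah, ai, bc, be, bf, bg, bh, bi, cd, ce, cf, ch, de, df, dg, dh, di, eg, ei, fg, fi, gh, hi
  2-simplices (18): acf, ach, aeg, aei, afg, ahi, bce, bch, bei, bfg, bfi, bgh, cde, cdf, deg, dfi, dgh, dhi

so the chain groups are C_0 ≅ Z^9, C_1 ≅ Z^27, C_2 ≅ Z^18.

The boundary map ∂_1: C_1 → C_0 is given by ∂[p,q] = [q] − [p]. For instance
  ∂be = e − b.
The 9×27 boundary matrix has rank 8 and Smith normal form diag(1,1,1,1,1,1,1,1).

Boundary ∂_2: C_2 → C_1 sends each 2-simplex [p,q,r] to [q,r] − [p,r] + [p,q]. For instance
  ∂cde = de − ce + cd,
  ∂bce = ce − be + bc.
As a 27×18 matrix over Z this has rank 17, with invariant factors (1,1,1,1,1,1,1,1,1,1,1,1,1,1,1,1,1).

Now H_k = ker ∂_k / im ∂_{k+1}, so:

  H_0: rank C_0 − rank ∂_1 = 9 − 8 = 1, and the invariant factors of ∂_1 are all 1, so H_0 ≅ Z.
  H_1: rank ker ∂_1 − rank ∂_2 = (27 − 8) − 17 = 2, and the invariant factors of ∂_2 are all 1, so H_1 ≅ Z^2.
  H_2: rank ker ∂_2 − rank ∂_3 = (18 − 17) − 0 = 1, and there is no ∂_3, so H_2 ≅ Z.

(K is a triangulation of the torus T^2.)

H_0 ≅ Z,  H_1 ≅ Z^2,  H_2 ≅ Z.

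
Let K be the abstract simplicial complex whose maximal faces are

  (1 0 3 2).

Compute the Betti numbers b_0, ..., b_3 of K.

Order the vertices as 0 < 1 < 2 < 3. Listing each simplex with vertices in this order, K has dimension 3 with simplices:

  0-simplices (4): [0], [1], [2], [3]
  1-simplices (6): [0,1], [0,2], [0,3], [1,2], [1,3], [2,3]
  2-simplices (4): [0,1,2], [0,1,3], [0,2,3], [1,2,3]
  3-simplices (1): [0,1,2,3]

Hence C_0 ≅ Z^4, C_1 ≅ Z^6, C_2 ≅ Z^4, C_3 ≅ Z^1.

The boundary map ∂_1: C_1 → C_0 maps an edge to its endpoints' difference, ∂[p,q] = q − p.
The resulting 4×6 matrix has rank 3, and its Smith normal form has invariant factors (1,1,1).

Boundary ∂_2: C_2 → C_1 acts by ∂[p,q,r] = [q,r] − [p,r] + [p,q]. For instance
  ∂[1,2,3] = [2,3] − [1,3] + [1,2],
  ∂[0,1,2] = [1,2] − [0,2] + [0,1].
The resulting 6×4 matrix has rank 3, and its Smith normal form has invariant factors (1,1,1).

The boundary map ∂_3: C_3 → C_2 sends each 3-simplex σ to the alternating sum Σ_i (−1)^i (σ with its i-th vertex removed). For instance
  ∂[0,1,2,3] = [1,2,3] − [0,2,3] + [0,1,3] − [0,1,2].
The 4×1 boundary matrix has rank 1 and Smith normal form diag(1).

Reading off H_k = ker ∂_k / im ∂_{k+1}:

  H_0: rank C_0 − rank ∂_1 = 4 − 3 = 1, and the invariant factors of ∂_1 are all 1, so H_0 = Z.
  H_1: rank ker ∂_1 − rank ∂_2 = (6 − 3) − 3 = 0, and the invariant factors of ∂_2 are all 1, so H_1 = 0.
  H_2: rank ker ∂_2 − rank ∂_3 = (4 − 3) − 1 = 0, and the invariant factors of ∂_3 are all 1, so H_2 = 0.
  H_3: rank ker ∂_3 − rank ∂_4 = (1 − 1) − 0 = 0, and there is no ∂_4, so H_3 = 0.

(K is a triangulation of the 3-simplex.)

Hence the Betti numbers are b_0 = 1, b_1 = 0, b_2 = 0, b_3 = 0.

b_0 = 1, b_1 = 0, b_2 = 0, b_3 = 0.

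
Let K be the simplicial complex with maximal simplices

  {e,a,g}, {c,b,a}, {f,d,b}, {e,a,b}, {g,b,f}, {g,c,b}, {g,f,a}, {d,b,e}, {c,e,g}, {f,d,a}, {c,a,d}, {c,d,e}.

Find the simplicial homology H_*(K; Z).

H_0 ≅ Z,  H_1 ≅ Z/2Z,  H_2 = 0.

Fix the vertex order a < b < c < d < e < f < g and write every simplex with vertices in increasing order. Then dim K = 2 and the simplices of K are:

  0-simplices (7): a, b, c, d, e, f, g
  1-simplices (18): ab, ac, ad, ae, af, ag, bc, bd, be, bf, bg, cd, ce, cg, de, df, eg, fg
  2-simplices (12): abc, abe, acd, adf, aeg, afg, bcg, bde, bdf, bfg, cde, ceg

Hence C_0 ≅ Z^7, C_1 ≅ Z^18, C_2 ≅ Z^12.

Boundary ∂_1: C_1 → C_0 maps an edge to its endpoints' difference, ∂[p,q] = q − p. For instance
  ∂fg = g − f.
As a 7×18 matrix over Z this has rank 6, with invariant factors (1,1,1,1,1,1).

∂_2: C_2 → C_1 maps a triangle to the signed sum of its edges. For instance
  ∂cde = de − ce + cd,
  ∂adf = df − af + ad.
This gives a 18×12 integer matrix of rank 12; reducing to Smith normal form yields diagonal entries (1,1,1,1,1,1,1,1,1,1,1,2).

Now H_k = ker ∂_k / im ∂_{k+1}, so:

  H_0: rank C_0 − rank ∂_1 = 7 − 6 = 1, and the invariant factors of ∂_1 are all 1, so H_0 = Z.
  H_1: rank ker ∂_1 − rank ∂_2 = (18 − 6) − 12 = 0, and ∂_2 has invariant factor 2 > 1, so H_1 = Z/2Z.
  H_2: rank ker ∂_2 − rank ∂_3 = (12 − 12) − 0 = 0, and there is no ∂_3, so H_2 = 0.

As a check, the Euler characteristic is 7 − 18 + 12 = 1, which agrees with 1 − 0 + 0 = 1.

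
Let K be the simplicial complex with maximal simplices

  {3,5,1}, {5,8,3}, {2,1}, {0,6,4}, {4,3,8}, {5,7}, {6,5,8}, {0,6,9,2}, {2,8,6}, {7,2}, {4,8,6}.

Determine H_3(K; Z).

H_3 ≅ 0.

We work with the vertex ordering 0 < 1 < 2 < 3 < 4 < 5 < 6 < 7 < 8 < 9. The simplices of K, each written with vertices in increasing order, are:

  0-simplices (10): [0], [1], [2], [3], [4], [5], [6], [7], [8], [9]
  1-simplices (21): [0,2], [0,4], [0,6], [0,9], [1,2], [1,3], [1,5], [2,6], [2,7], [2,8], [2,9], [3,4], [3,5], [3,8], [4,6], [4,8], [5,6], [5,7], [5,8], [6,8], [6,9]
  2-simplices (11): [0,2,6], [0,2,9], [0,4,6], [0,6,9], [1,3,5], [2,6,8], [2,6,9], [3,4,8], [3,5,8], [4,6,8], [5,6,8]
  3-simplices (1): [0,2,6,9]

Hence C_0 ≅ Z^10, C_1 ≅ Z^21, C_2 ≅ Z^11, C_3 ≅ Z^1.

Boundary ∂_1: C_1 → C_0 is given by ∂[p,q] = [q] − [p].
The 10×21 boundary matrix has rank 9 and Smith normal form diag(1,1,1,1,1,1,1,1,1).

The boundary map ∂_2: C_2 → C_1 maps a triangle to the signed sum of its edges. For instance
  ∂[0,2,6] = [2,6] − [0,6] + [0,2],
  ∂[0,2,9] = [2,9] − [0,9] + [0,2].
The resulting 21×11 matrix has rank 10, and its Smith normal form has invariant factors (1,1,1,1,1,1,1,1,1,1).

∂_3: C_3 → C_2 sends each 3-simplex σ to the alternating sum Σ_i (−1)^i (σ with its i-th vertex removed). For instance
  ∂[0,2,6,9] = [2,6,9] − [0,6,9] + [0,2,9] − [0,2,6].
The resulting 11×1 matrix has rank 1, and its Smith normal form has invariant factors (1).

Computing H_k = (kernel of ∂_k) / (image of ∂_{k+1}):

  H_3: rank ker ∂_3 − rank ∂_4 = (1 − 1) − 0 = 0, and there is no ∂_4, so H_3 = 0.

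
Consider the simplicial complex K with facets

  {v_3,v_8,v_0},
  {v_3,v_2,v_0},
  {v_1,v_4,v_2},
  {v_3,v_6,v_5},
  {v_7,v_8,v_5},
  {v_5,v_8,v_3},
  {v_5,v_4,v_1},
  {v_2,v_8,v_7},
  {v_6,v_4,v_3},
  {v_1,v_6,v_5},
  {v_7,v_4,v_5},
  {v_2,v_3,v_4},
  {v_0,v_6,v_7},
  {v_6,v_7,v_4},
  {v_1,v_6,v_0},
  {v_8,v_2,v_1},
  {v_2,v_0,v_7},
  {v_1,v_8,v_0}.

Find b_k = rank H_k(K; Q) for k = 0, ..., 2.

b_0 = 1, b_1 = 1, b_2 = 0.

K has 9 vertices, 27 edges, 18 triangles.
rank ∂_0 = 0, rank ∂_1 = 8 ⇒ b_0 = 9 − 0 − 8 = 1; all invariant factors of ∂_1 are 1 so no torsion. So H_0 ≅ Z.
rank ∂_1 = 8, rank ∂_2 = 18 ⇒ b_1 = 27 − 8 − 18 = 1; ∂_2 has invariant factor(s) [2] giving torsion. So H_1 ≅ Z ⊕ Z/2Z.
rank ∂_2 = 18, rank ∂_3 = 0 ⇒ b_2 = 18 − 18 − 0 = 0. So H_2 ≅ 0.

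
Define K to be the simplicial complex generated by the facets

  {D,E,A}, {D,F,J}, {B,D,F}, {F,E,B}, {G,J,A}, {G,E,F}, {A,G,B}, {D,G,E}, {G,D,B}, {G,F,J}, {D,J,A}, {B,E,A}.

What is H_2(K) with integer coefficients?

H_2 ≅ 0.

We work with the vertex ordering A < B < D < E < F < G < J. The simplices of K, each written with vertices in increasing order, are:

  0-simplices (7): A, B, D, E, F, G, J
  1-simplices (18): AB, AD, AE, AG, AJ, BD, BE, BF, BG, DE, DF, DG, DJ, EF, EG, FG, FJ, GJ
  2-simplices (12): ABE, ABG, ADE, ADJ, AGJ, BDF, BDG, BEF, DEG, DFJ, EFG, FGJ

so the chain groups are C_0 ≅ Z^7, C_1 ≅ Z^18, C_2 ≅ Z^12.

Boundary ∂_1: C_1 → C_0 sends each edge [p,q] (with p < q) to q − p. For instance
  ∂FG = G − F.
The resulting 7×18 matrix has rank 6, and its Smith normal form has invariant factors (1,1,1,1,1,1).

∂_2: C_2 → C_1 sends each 2-simplex [p,q,r] to [q,r] − [p,r] + [p,q]. For instance
  ∂DEG = EG − DG + DE,
  ∂EFG = FG − EG + EF.
This gives a 18×12 integer matrix of rank 12; reducing to Smith normal form yields diagonal entries (1,1,1,1,1,1,1,1,1,1,1,2).

Reading off H_k = ker ∂_k / im ∂_{k+1}:

  H_2: rank ker ∂_2 − rank ∂_3 = (12 − 12) − 0 = 0, and there is no ∂_3, so H_2 = 0.

(K is a triangulation of the real projective plane RP^2.)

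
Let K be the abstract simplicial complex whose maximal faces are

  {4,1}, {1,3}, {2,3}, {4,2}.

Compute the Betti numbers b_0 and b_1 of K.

Take the total order 1 < 2 < 3 < 4 on the vertex set. Then K (dimension 1) consists of the simplices:

  0-simplices (4): [1], [2], [3], [4]
  1-simplices (4): [1,3], [1,4], [2,3], [2,4]

giving chain groups C_0 ≅ Z^4, C_1 ≅ Z^4.

The boundary map ∂_1: C_1 → C_0 maps an edge to its endpoints' difference, ∂[p,q] = q − p. For instance
  ∂[2,3] = [3] − [2].
The resulting 4×4 matrix has rank 3, and its Smith normal form has invariant factors (1,1,1).

Reading off H_k = ker ∂_k / im ∂_{k+1}:

  H_0: rank C_0 − rank ∂_1 = 4 − 3 = 1, and the invariant factors of ∂_1 are all 1, so H_0 ≅ Z.
  H_1: rank ker ∂_1 − rank ∂_2 = (4 − 3) − 0 = 1, and there is no ∂_2, so H_1 ≅ Z.

Hence the Betti numbers are b_0 = 1, b_1 = 1.

b_0 = 1, b_1 = 1.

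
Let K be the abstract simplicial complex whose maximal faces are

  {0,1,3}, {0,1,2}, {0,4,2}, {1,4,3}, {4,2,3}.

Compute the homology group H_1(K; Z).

H_1 = Z.

Fix the vertex order 0 < 1 < 2 < 3 < 4 and write every simplex with vertices in increasing order. Then dim K = 2 and the simplices of K are:

  0-simplices (5): [0], [1], [2], [3], [4]
  1-simplices (10): [0,1], [0,2], [0,3], [0,4], [1,2], [1,3], [1,4], [2,3], [2,4], [3,4]
  2-simplices (5): [0,1,2], [0,1,3], [0,2,4], [1,3,4], [2,3,4]

so the chain groups are C_0 ≅ Z^5, C_1 ≅ Z^10, C_2 ≅ Z^5.

The boundary map ∂_1: C_1 → C_0 maps an edge to its endpoints' difference, ∂[p,q] = q − p. For instance
  ∂[1,4] = [4] − [1].
The resulting 5×10 matrix has rank 4, and its Smith normal form has invariant factors (1,1,1,1).

The boundary map ∂_2: C_2 → C_1 maps a triangle to the signed sum of its edges. For instance
  ∂[1,3,4] = [3,4] − [1,4] + [1,3],
  ∂[2,3,4] = [3,4] − [2,4] + [2,3].
This gives a 10×5 integer matrix of rank 5; reducing to Smith normal form yields diagonal entries (1,1,1,1,1).

Now H_k = ker ∂_k / im ∂_{k+1}, so:

  H_1: rank ker ∂_1 − rank ∂_2 = (10 − 4) − 5 = 1, and the invariant factors of ∂_2 are all 1, so H_1 ≅ Z.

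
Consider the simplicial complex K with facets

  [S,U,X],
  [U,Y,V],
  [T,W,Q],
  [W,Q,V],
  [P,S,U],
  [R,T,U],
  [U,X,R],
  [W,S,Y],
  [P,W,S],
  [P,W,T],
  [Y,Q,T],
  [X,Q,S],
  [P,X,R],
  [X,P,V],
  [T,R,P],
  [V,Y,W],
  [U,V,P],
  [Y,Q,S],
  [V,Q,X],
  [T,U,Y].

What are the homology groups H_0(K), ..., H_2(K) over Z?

We work with the vertex ordering P < Q < R < S < T < U < V < W < X < Y. The simplices of K, each written with vertices in increasing order, are:

  0-simplices (10): P, Q, R, S, T, U, V, W, X, Y
  1-simplices (30): PR, PS, PT, PU, PV, PW, PX, QS, QT, QV, QW, QX, QY, RT, RU, RX, SU, SW, SX, SY, TU, TW, TY, UV, UX, UY, VW, VX, VY, WY
  2-simplices (20): PRT, PRX, PSU, PSW, PTW, PUV, PVX, QSX, QSY, QTW, QTY, QVW, QVX, RTU, RUX, SUX, SWY, TUY, UVY, VWY

giving chain groups C_0 ≅ Z^10, C_1 ≅ Z^30, C_2 ≅ Z^20.

∂_1: C_1 → C_0 sends each edge [p,q] (with p < q) to q − p. For instance
  ∂UV = V − U.
The 10×30 boundary matrix has rank 9 and Smith normal form diag(1,1,1,1,1,1,1,1,1).

The boundary map ∂_2: C_2 → C_1 maps a triangle to the signed sum of its edges. For instance
  ∂QTW = TW − QW + QT,
  ∂VWY = WY − VY + VW.
As a 30×20 matrix over Z this has rank 20, with invariant factors (1,1,1,1,1,1,1,1,1,1,1,1,1,1,1,1,1,1,1,2).

Now H_k = ker ∂_k / im ∂_{k+1}, so:

  H_0: rank C_0 − rank ∂_1 = 10 − 9 = 1, and the invariant factors of ∂_1 are all 1, so H_0 ≅ Z.
  H_1: rank ker ∂_1 − rank ∂_2 = (30 − 9) − 20 = 1, and ∂_2 has invariant factor 2 > 1, so H_1 ≅ Z ⊕ Z/2.
  H_2: rank ker ∂_2 − rank ∂_3 = (20 − 20) − 0 = 0, and there is no ∂_3, so H_2 ≅ 0.

H_0 ≅ Z,  H_1 ≅ Z ⊕ Z/2,  H_2 = 0.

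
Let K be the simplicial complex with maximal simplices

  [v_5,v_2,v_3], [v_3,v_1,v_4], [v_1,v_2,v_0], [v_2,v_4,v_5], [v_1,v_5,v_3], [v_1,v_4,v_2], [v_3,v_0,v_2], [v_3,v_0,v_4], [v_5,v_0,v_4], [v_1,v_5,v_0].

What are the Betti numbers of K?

Fix the vertex order v_0 < v_1 < v_2 < v_3 < v_4 < v_5 and write every simplex with vertices in increasing order. Then dim K = 2 and the simplices of K are:

  0-simplices (6): [v_0], [v_1], [v_2], [v_3], [v_4], [v_5]
  1-simplices (15): (15 of them)
  2-simplices (10): [v_0,v_1,v_2], [v_0,v_1,v_5], [v_0,v_2,v_3], [v_0,v_3,v_4], [v_0,v_4,v_5], [v_1,v_2,v_4], [v_1,v_3,v_4], [v_1,v_3,v_5], [v_2,v_3,v_5], [v_2,v_4,v_5]

so the chain groups are C_0 ≅ Z^6, C_1 ≅ Z^15, C_2 ≅ Z^10.

The boundary map ∂_1: C_1 → C_0 maps an edge to its endpoints' difference, ∂[p,q] = q − p.
The 6×15 boundary matrix has rank 5 and Smith normal form diag(1,1,1,1,1).

Boundary ∂_2: C_2 → C_1 acts by ∂[p,q,r] = [q,r] − [p,r] + [p,q]. For instance
  ∂[v_2,v_3,v_5] = [v_3,v_5] − [v_2,v_5] + [v_2,v_3],
  ∂[v_1,v_3,v_4] = [v_3,v_4] − [v_1,v_4] + [v_1,v_3].
The resulting 15×10 matrix has rank 10, and its Smith normal form has invariant factors (1,1,1,1,1,1,1,1,1,2).

Now H_k = ker ∂_k / im ∂_{k+1}, so:

  H_0: rank C_0 − rank ∂_1 = 6 − 5 = 1, and the invariant factors of ∂_1 are all 1, so H_0 = Z.
  H_1: rank ker ∂_1 − rank ∂_2 = (15 − 5) − 10 = 0, and ∂_2 has invariant factor 2 > 1, so H_1 = Z/2.
  H_2: rank ker ∂_2 − rank ∂_3 = (10 − 10) − 0 = 0, and there is no ∂_3, so H_2 = 0.

As a check, the Euler characteristic is 6 − 15 + 10 = 1, which agrees with 1 − 0 + 0 = 1.
(K is a triangulation of the real projective plane RP^2.)

Hence the Betti numbers are b_0 = 1, b_1 = 0, b_2 = 0.

b_0 = 1, b_1 = 0, b_2 = 0.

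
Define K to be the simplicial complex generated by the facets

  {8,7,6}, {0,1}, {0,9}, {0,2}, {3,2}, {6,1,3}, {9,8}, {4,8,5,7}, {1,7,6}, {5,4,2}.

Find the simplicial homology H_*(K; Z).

Fix the vertex order 0 < 1 < 2 < 3 < 4 < 5 < 6 < 7 < 8 < 9 and write every simplex with vertices in increasing order. Then dim K = 3 and the simplices of K are:

  0-simplices (10): [0], [1], [2], [3], [4], [5], [6], [7], [8], [9]
  1-simplices (19): [0,1], [0,2], [0,9], [1,3], [1,6], [1,7], [2,3], [2,4], [2,5], [3,6], [4,5], [4,7], [4,8], [5,7], [5,8], [6,7], [6,8], [7,8], [8,9]
  2-simplices (8): [1,3,6], [1,6,7], [2,4,5], [4,5,7], [4,5,8], [4,7,8], [5,7,8], [6,7,8]
  3-simplices (1): [4,5,7,8]

so the chain groups are C_0 ≅ Z^10, C_1 ≅ Z^19, C_2 ≅ Z^8, C_3 ≅ Z^1.

∂_1: C_1 → C_0 sends each edge [p,q] (with p < q) to q − p.
As a 10×19 matrix over Z this has rank 9, with invariant factors (1,1,1,1,1,1,1,1,1).

The boundary map ∂_2: C_2 → C_1 maps a triangle to the signed sum of its edges. For instance
  ∂[1,6,7] = [6,7] − [1,7] + [1,6],
  ∂[1,3,6] = [3,6] − [1,6] + [1,3].
The resulting 19×8 matrix has rank 7, and its Smith normal form has invariant factors (1,1,1,1,1,1,1).

Boundary ∂_3: C_3 → C_2 sends each 3-simplex σ to the alternating sum Σ_i (−1)^i (σ with its i-th vertex removed). For instance
  ∂[4,5,7,8] = [5,7,8] − [4,7,8] + [4,5,8] − [4,5,7].
The 8×1 boundary matrix has rank 1 and Smith normal form diag(1).

From H_k ≅ ker(∂_k) / im(∂_{k+1}) we obtain:

  H_0: rank C_0 − rank ∂_1 = 10 − 9 = 1, and the invariant factors of ∂_1 are all 1, so H_0 = Z.
  H_1: rank ker ∂_1 − rank ∂_2 = (19 − 9) − 7 = 3, and the invariant factors of ∂_2 are all 1, so H_1 = Z^3.
  H_2: rank ker ∂_2 − rank ∂_3 = (8 − 7) − 1 = 0, and the invariant factors of ∂_3 are all 1, so H_2 = 0.
  H_3: rank ker ∂_3 − rank ∂_4 = (1 − 1) − 0 = 0, and there is no ∂_4, so H_3 = 0.

H_0 = Z,  H_1 = Z^3,  H_2 = 0,  H_3 = 0.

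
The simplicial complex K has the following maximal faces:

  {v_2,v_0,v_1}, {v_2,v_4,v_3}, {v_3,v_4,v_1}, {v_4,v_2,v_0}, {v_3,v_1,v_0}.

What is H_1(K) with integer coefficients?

Take the total order v_0 < v_1 < v_2 < v_3 < v_4 on the vertex set. Then K (dimension 2) consists of the simplices:

  0-simplices (5): [v_0], [v_1], [v_2], [v_3], [v_4]
  1-simplices (10): [v_0,v_1], [v_0,v_2], [v_0,v_3], [v_0,v_4], [v_1,v_2], [v_1,v_3], [v_1,v_4], [v_2,v_3], [v_2,v_4], [v_3,v_4]
  2-simplices (5): [v_0,v_1,v_2], [v_0,v_1,v_3], [v_0,v_2,v_4], [v_1,v_3,v_4], [v_2,v_3,v_4]

Hence C_0 ≅ Z^5, C_1 ≅ Z^10, C_2 ≅ Z^5.

The boundary map ∂_1: C_1 → C_0 sends each edge [p,q] (with p < q) to q − p. For instance
  ∂[v_2,v_4] = [v_4] − [v_2].
As a 5×10 matrix over Z this has rank 4, with invariant factors (1,1,1,1).

Boundary ∂_2: C_2 → C_1 sends each 2-simplex [p,q,r] to [q,r] − [p,r] + [p,q]. For instance
  ∂[v_0,v_2,v_4] = [v_2,v_4] − [v_0,v_4] + [v_0,v_2],
  ∂[v_1,v_3,v_4] = [v_3,v_4] − [v_1,v_4] + [v_1,v_3].
The resulting 10×5 matrix has rank 5, and its Smith normal form has invariant factors (1,1,1,1,1).

Computing H_k = (kernel of ∂_k) / (image of ∂_{k+1}):

  H_1: rank ker ∂_1 − rank ∂_2 = (10 − 4) − 5 = 1, and the invariant factors of ∂_2 are all 1, so H_1 ≅ Z.

(K is a triangulation of the Möbius band.)

H_1 ≅ Z.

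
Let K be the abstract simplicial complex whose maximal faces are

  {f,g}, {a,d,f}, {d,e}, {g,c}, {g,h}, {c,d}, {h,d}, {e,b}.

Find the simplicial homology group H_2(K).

H_2 ≅ 0.

Take the total order a < b < c < d < e < f < g < h on the vertex set. Then K (dimension 2) consists of the simplices:

  0-simplices (8): a, b, c, d, e, f, g, h
  1-simplices (10): ad, af, be, cd, cg, de, df, dh, fg, gh
  2-simplices (1): adf

so the chain groups are C_0 ≅ Z^8, C_1 ≅ Z^10, C_2 ≅ Z^1.

The boundary map ∂_1: C_1 → C_0 sends each edge [p,q] (with p < q) to q − p. For instance
  ∂af = f − a.
This gives a 8×10 integer matrix of rank 7; reducing to Smith normal form yields diagonal entries (1,1,1,1,1,1,1).

Boundary ∂_2: C_2 → C_1 sends each 2-simplex [p,q,r] to [q,r] − [p,r] + [p,q]. For instance
  ∂adf = df − af + ad.
This gives a 10×1 integer matrix of rank 1; reducing to Smith normal form yields diagonal entries (1).

Reading off H_k = ker ∂_k / im ∂_{k+1}:

  H_2: rank ker ∂_2 − rank ∂_3 = (1 − 1) − 0 = 0, and there is no ∂_3, so H_2 ≅ 0.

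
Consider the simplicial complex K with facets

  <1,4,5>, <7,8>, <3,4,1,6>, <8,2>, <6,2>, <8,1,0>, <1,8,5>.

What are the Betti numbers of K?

Take the total order 0 < 1 < 2 < 3 < 4 < 5 < 6 < 7 < 8 on the vertex set. Then K (dimension 3) consists of the simplices:

  0-simplices (9): [0], [1], [2], [3], [4], [5], [6], [7], [8]
  1-simplices (15): [0,1], [0,8], [1,3], [1,4], [1,5], [1,6], [1,8], [2,6], [2,8], [3,4], [3,6], [4,5], [4,6], [5,8], [7,8]
  2-simplices (7): [0,1,8], [1,3,4], [1,3,6], [1,4,5], [1,4,6], [1,5,8], [3,4,6]
  3-simplices (1): [1,3,4,6]

Hence C_0 ≅ Z^9, C_1 ≅ Z^15, C_2 ≅ Z^7, C_3 ≅ Z^1.

∂_1: C_1 → C_0 is given by ∂[p,q] = [q] − [p]. For instance
  ∂[1,8] = [8] − [1].
The 9×15 boundary matrix has rank 8 and Smith normal form diag(1,1,1,1,1,1,1,1).

The boundary map ∂_2: C_2 → C_1 acts by ∂[p,q,r] = [q,r] − [p,r] + [p,q]. For instance
  ∂[1,5,8] = [5,8] − [1,8] + [1,5],
  ∂[1,3,6] = [3,6] − [1,6] + [1,3].
As a 15×7 matrix over Z this has rank 6, with invariant factors (1,1,1,1,1,1).

Boundary ∂_3: C_3 → C_2 sends each 3-simplex σ to the alternating sum Σ_i (−1)^i (σ with its i-th vertex removed). For instance
  ∂[1,3,4,6] = [3,4,6] − [1,4,6] + [1,3,6] − [1,3,4].
As a 7×1 matrix over Z this has rank 1, with invariant factors (1).

Reading off H_k = ker ∂_k / im ∂_{k+1}:

  H_0: rank C_0 − rank ∂_1 = 9 − 8 = 1, and the invariant factors of ∂_1 are all 1, so H_0 = Z.
  H_1: rank ker ∂_1 − rank ∂_2 = (15 − 8) − 6 = 1, and the invariant factors of ∂_2 are all 1, so H_1 = Z.
  H_2: rank ker ∂_2 − rank ∂_3 = (7 − 6) − 1 = 0, and the invariant factors of ∂_3 are all 1, so H_2 = 0.
  H_3: rank ker ∂_3 − rank ∂_4 = (1 − 1) − 0 = 0, and there is no ∂_4, so H_3 = 0.

Hence the Betti numbers are b_0 = 1, b_1 = 1, b_2 = 0, b_3 = 0.

b_0 = 1, b_1 = 1, b_2 = 0, b_3 = 0.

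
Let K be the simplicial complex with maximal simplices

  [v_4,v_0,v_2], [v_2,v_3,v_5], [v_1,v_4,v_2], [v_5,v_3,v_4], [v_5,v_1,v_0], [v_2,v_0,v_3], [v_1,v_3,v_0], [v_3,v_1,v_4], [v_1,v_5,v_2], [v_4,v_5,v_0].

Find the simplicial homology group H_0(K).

Order the vertices as v_0 < v_1 < v_2 < v_3 < v_4 < v_5. Listing each simplex with vertices in this order, K has dimension 2 with simplices:

  0-simplices (6): [v_0], [v_1], [v_2], [v_3], [v_4], [v_5]
  1-simplices (15): (15 of them)
  2-simplices (10): [v_0,v_1,v_3], [v_0,v_1,v_5], [v_0,v_2,v_3], [v_0,v_2,v_4], [v_0,v_4,v_5], [v_1,v_2,v_4], [v_1,v_2,v_5], [v_1,v_3,v_4], [v_2,v_3,v_5], [v_3,v_4,v_5]

so the chain groups are C_0 ≅ Z^6, C_1 ≅ Z^15, C_2 ≅ Z^10.

Boundary ∂_1: C_1 → C_0 sends each edge [p,q] (with p < q) to q − p.
As a 6×15 matrix over Z this has rank 5, with invariant factors (1,1,1,1,1).

∂_2: C_2 → C_1 maps a triangle to the signed sum of its edges. For instance
  ∂[v_1,v_2,v_5] = [v_2,v_5] − [v_1,v_5] + [v_1,v_2],
  ∂[v_2,v_3,v_5] = [v_3,v_5] − [v_2,v_5] + [v_2,v_3].
This gives a 15×10 integer matrix of rank 10; reducing to Smith normal form yields diagonal entries (1,1,1,1,1,1,1,1,1,2).

Reading off H_k = ker ∂_k / im ∂_{k+1}:

  H_0: rank C_0 − rank ∂_1 = 6 − 5 = 1, and the invariant factors of ∂_1 are all 1, so H_0 = Z.

H_0 = Z.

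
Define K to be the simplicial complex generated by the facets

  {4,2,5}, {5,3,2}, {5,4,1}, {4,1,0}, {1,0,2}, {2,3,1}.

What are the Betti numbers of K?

We work with the vertex ordering 0 < 1 < 2 < 3 < 4 < 5. The simplices of K, each written with vertices in increasing order, are:

  0-simplices (6): [0], [1], [2], [3], [4], [5]
  1-simplices (12): [0,1], [0,2], [0,4], [1,2], [1,3], [1,4], [1,5], [2,3], [2,4], [2,5], [3,5], [4,5]
  2-simplices (6): [0,1,2], [0,1,4], [1,2,3], [1,4,5], [2,3,5], [2,4,5]

Hence C_0 ≅ Z^6, C_1 ≅ Z^12, C_2 ≅ Z^6.

∂_1: C_1 → C_0 sends each edge [p,q] (with p < q) to q − p. For instance
  ∂[1,4] = [4] − [1].
This gives a 6×12 integer matrix of rank 5; reducing to Smith normal form yields diagonal entries (1,1,1,1,1).

Boundary ∂_2: C_2 → C_1 acts by ∂[p,q,r] = [q,r] − [p,r] + [p,q]. For instance
  ∂[2,3,5] = [3,5] − [2,5] + [2,3],
  ∂[1,2,3] = [2,3] − [1,3] + [1,2].
The 12×6 boundary matrix has rank 6 and Smith normal form diag(1,1,1,1,1,1).

From H_k ≅ ker(∂_k) / im(∂_{k+1}) we obtain:

  H_0: rank C_0 − rank ∂_1 = 6 − 5 = 1, and the invariant factors of ∂_1 are all 1, so H_0 = Z.
  H_1: rank ker ∂_1 − rank ∂_2 = (12 − 5) − 6 = 1, and the invariant factors of ∂_2 are all 1, so H_1 = Z.
  H_2: rank ker ∂_2 − rank ∂_3 = (6 − 6) − 0 = 0, and there is no ∂_3, so H_2 = 0.

As a check, the Euler characteristic is 6 − 12 + 6 = 0, which agrees with 1 − 1 + 0 = 0.
(K is a triangulation of the cylinder S^1 x I.)

Hence the Betti numbers are b_0 = 1, b_1 = 1, b_2 = 0.

b_0 = 1, b_1 = 1, b_2 = 0.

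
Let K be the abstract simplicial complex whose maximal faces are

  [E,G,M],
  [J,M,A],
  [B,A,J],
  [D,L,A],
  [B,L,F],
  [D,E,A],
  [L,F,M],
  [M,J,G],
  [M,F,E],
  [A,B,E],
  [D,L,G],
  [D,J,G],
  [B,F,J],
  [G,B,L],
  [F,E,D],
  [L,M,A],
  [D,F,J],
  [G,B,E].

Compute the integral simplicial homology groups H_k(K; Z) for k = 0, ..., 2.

H_0 ≅ Z,  H_1 ≅ Z^2,  H_2 ≅ Z.

We work with the vertex ordering A < B < D < E < F < G < J < L < M. The simplices of K, each written with vertices in increasing order, are:

  0-simplices (9): A, B, D, E, F, G, J, L, M
  1-simplices (27): AB, AD, AE, AJ, AL, AM, BE, BF, BG, BJ, BL, DE, DF, DG, DJ, DL, EF, EG, EM, FJ, FL, FM, GJ, GL, GM, JM, LM
  2-simplices (18): ABE, ABJ, ADE, ADL, AJM, ALM, BEG, BFJ, BFL, BGL, DEF, DFJ, DGJ, DGL, EFM, EGM, FLM, GJM

giving chain groups C_0 ≅ Z^9, C_1 ≅ Z^27, C_2 ≅ Z^18.

The boundary map ∂_1: C_1 → C_0 is given by ∂[p,q] = [q] − [p].
The resulting 9×27 matrix has rank 8, and its Smith normal form has invariant factors (1,1,1,1,1,1,1,1).

Boundary ∂_2: C_2 → C_1 maps a triangle to the signed sum of its edges. For instance
  ∂DGJ = GJ − DJ + DG,
  ∂BGL = GL − BL + BG.
This gives a 27×18 integer matrix of rank 17; reducing to Smith normal form yields diagonal entries (1,1,1,1,1,1,1,1,1,1,1,1,1,1,1,1,1).

Reading off H_k = ker ∂_k / im ∂_{k+1}:

  H_0: rank C_0 − rank ∂_1 = 9 − 8 = 1, and the invariant factors of ∂_1 are all 1, so H_0 = Z.
  H_1: rank ker ∂_1 − rank ∂_2 = (27 − 8) − 17 = 2, and the invariant factors of ∂_2 are all 1, so H_1 = Z^2.
  H_2: rank ker ∂_2 − rank ∂_3 = (18 − 17) − 0 = 1, and there is no ∂_3, so H_2 = Z.

As a check, the Euler characteristic is 9 − 27 + 18 = 0, which agrees with 1 − 2 + 1 = 0.
(K is a triangulation of the torus T^2.)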